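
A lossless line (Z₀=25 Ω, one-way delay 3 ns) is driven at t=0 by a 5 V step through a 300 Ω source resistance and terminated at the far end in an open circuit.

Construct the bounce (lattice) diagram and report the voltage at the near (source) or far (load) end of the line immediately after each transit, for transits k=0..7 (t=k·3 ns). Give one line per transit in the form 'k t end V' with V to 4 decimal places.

0 0 source 0.3846
1 3 load 0.7692
2 6 source 1.0947
3 9 load 1.4201
4 12 source 1.6955
5 15 load 1.9709
6 18 source 2.2039
7 21 load 2.4369

Γ_L=1.000000, Γ_S=0.846154; launch V₁=5·25/325=0.384615
k=0 src: V=0.3846
k=1 load: inc=0.384615, refl=0.384615·1.000000=0.3846; V=0.000000+0.384615+0.384615=0.7692
k=2 src: inc=0.384615, refl=0.384615·0.846154=0.3254; V=0.384615+0.384615+0.325444=1.0947
k=3 load: inc=0.325444, refl=0.325444·1.000000=0.3254; V=0.769231+0.325444+0.325444=1.4201
k=4 src: inc=0.325444, refl=0.325444·0.846154=0.2754; V=1.094675+0.325444+0.275376=1.6955
k=5 load: inc=0.275376, refl=0.275376·1.000000=0.2754; V=1.420118+0.275376+0.275376=1.9709
k=6 src: inc=0.275376, refl=0.275376·0.846154=0.2330; V=1.695494+0.275376+0.233010=2.2039
k=7 load: inc=0.233010, refl=0.233010·1.000000=0.2330; V=1.970869+0.233010+0.233010=2.4369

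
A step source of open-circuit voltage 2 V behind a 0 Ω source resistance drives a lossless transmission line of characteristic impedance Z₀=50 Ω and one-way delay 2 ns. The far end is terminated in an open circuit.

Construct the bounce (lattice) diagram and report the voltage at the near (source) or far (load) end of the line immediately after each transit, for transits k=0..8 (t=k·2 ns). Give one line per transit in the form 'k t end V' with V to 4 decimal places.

0 0 source 2.0000
1 2 load 4.0000
2 4 source 2.0000
3 6 load 0.0000
4 8 source 2.0000
5 10 load 4.0000
6 12 source 2.0000
7 14 load 0.0000
8 16 source 2.0000

Γ_L=1.000000, Γ_S=-1.000000; launch V₁=2·50/50=2.000000
k=0 src: V=2.0000
k=1 load: inc=2.000000, refl=2.000000·1.000000=2.0000; V=0.000000+2.000000+2.000000=4.0000
k=2 src: inc=2.000000, refl=2.000000·-1.000000=-2.0000; V=2.000000+2.000000+-2.000000=2.0000
k=3 load: inc=-2.000000, refl=-2.000000·1.000000=-2.0000; V=4.000000+-2.000000+-2.000000=0.0000
k=4 src: inc=-2.000000, refl=-2.000000·-1.000000=2.0000; V=2.000000+-2.000000+2.000000=2.0000
k=5 load: inc=2.000000, refl=2.000000·1.000000=2.0000; V=0.000000+2.000000+2.000000=4.0000
k=6 src: inc=2.000000, refl=2.000000·-1.000000=-2.0000; V=2.000000+2.000000+-2.000000=2.0000
k=7 load: inc=-2.000000, refl=-2.000000·1.000000=-2.0000; V=4.000000+-2.000000+-2.000000=0.0000
k=8 src: inc=-2.000000, refl=-2.000000·-1.000000=2.0000; V=2.000000+-2.000000+2.000000=2.0000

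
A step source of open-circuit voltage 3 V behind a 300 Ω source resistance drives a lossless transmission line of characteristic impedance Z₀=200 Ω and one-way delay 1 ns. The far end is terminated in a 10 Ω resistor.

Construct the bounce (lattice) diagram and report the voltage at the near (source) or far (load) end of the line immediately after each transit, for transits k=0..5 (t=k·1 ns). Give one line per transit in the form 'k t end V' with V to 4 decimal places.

0 0 source 1.2000
1 1 load 0.1143
2 2 source -0.1029
3 3 load 0.0936
4 4 source 0.1329
5 5 load 0.0973

Γ_L=-0.904762, Γ_S=0.200000; launch V₁=3·200/500=1.200000
k=0 src: V=1.2000
k=1 load: inc=1.200000, refl=1.200000·-0.904762=-1.0857; V=0.000000+1.200000+-1.085714=0.1143
k=2 src: inc=-1.085714, refl=-1.085714·0.200000=-0.2171; V=1.200000+-1.085714+-0.217143=-0.1029
k=3 load: inc=-0.217143, refl=-0.217143·-0.904762=0.1965; V=0.114286+-0.217143+0.196463=0.0936
k=4 src: inc=0.196463, refl=0.196463·0.200000=0.0393; V=-0.102857+0.196463+0.039293=0.1329
k=5 load: inc=0.039293, refl=0.039293·-0.904762=-0.0356; V=0.093605+0.039293+-0.035550=0.0973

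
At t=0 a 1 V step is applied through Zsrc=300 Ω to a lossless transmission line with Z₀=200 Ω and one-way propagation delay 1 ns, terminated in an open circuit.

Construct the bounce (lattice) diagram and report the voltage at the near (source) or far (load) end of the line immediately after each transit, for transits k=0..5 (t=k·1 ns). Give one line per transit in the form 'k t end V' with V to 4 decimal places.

0 0 source 0.4000
1 1 load 0.8000
2 2 source 0.8800
3 3 load 0.9600
4 4 source 0.9760
5 5 load 0.9920

Γ_L=1.000000, Γ_S=0.200000; launch V₁=1·200/500=0.400000
k=0 src: V=0.4000
k=1 load: inc=0.400000, refl=0.400000·1.000000=0.4000; V=0.000000+0.400000+0.400000=0.8000
k=2 src: inc=0.400000, refl=0.400000·0.200000=0.0800; V=0.400000+0.400000+0.080000=0.8800
k=3 load: inc=0.080000, refl=0.080000·1.000000=0.0800; V=0.800000+0.080000+0.080000=0.9600
k=4 src: inc=0.080000, refl=0.080000·0.200000=0.0160; V=0.880000+0.080000+0.016000=0.9760
k=5 load: inc=0.016000, refl=0.016000·1.000000=0.0160; V=0.960000+0.016000+0.016000=0.9920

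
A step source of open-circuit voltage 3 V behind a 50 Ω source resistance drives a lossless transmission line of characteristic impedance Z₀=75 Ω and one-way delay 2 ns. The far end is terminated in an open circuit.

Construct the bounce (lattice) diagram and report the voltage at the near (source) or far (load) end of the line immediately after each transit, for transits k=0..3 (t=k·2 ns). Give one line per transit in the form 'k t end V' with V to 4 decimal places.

0 0 source 1.8000
1 2 load 3.6000
2 4 source 3.2400
3 6 load 2.8800

Γ_L=1.000000, Γ_S=-0.200000; launch V₁=3·75/125=1.800000
k=0 src: V=1.8000
k=1 load: inc=1.800000, refl=1.800000·1.000000=1.8000; V=0.000000+1.800000+1.800000=3.6000
k=2 src: inc=1.800000, refl=1.800000·-0.200000=-0.3600; V=1.800000+1.800000+-0.360000=3.2400
k=3 load: inc=-0.360000, refl=-0.360000·1.000000=-0.3600; V=3.600000+-0.360000+-0.360000=2.8800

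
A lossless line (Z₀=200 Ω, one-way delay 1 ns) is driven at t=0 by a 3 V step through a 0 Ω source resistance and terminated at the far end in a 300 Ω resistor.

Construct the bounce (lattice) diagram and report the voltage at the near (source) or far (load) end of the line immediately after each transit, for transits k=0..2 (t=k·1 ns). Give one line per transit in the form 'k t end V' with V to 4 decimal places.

Γ_L=0.200000, Γ_S=-1.000000; launch V₁=3·200/200=3.000000
k=0 src: V=3.0000
k=1 load: inc=3.000000, refl=3.000000·0.200000=0.6000; V=0.000000+3.000000+0.600000=3.6000
k=2 src: inc=0.600000, refl=0.600000·-1.000000=-0.6000; V=3.000000+0.600000+-0.600000=3.0000

0 0 source 3.0000
1 1 load 3.6000
2 2 source 3.0000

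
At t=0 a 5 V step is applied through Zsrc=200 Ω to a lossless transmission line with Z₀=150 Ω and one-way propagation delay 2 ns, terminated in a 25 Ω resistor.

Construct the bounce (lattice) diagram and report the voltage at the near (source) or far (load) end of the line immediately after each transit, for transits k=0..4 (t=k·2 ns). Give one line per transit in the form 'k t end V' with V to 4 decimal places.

0 0 source 2.1429
1 2 load 0.6122
2 4 source 0.3936
3 6 load 0.5498
4 8 source 0.5721

Γ_L=-0.714286, Γ_S=0.142857; launch V₁=5·150/350=2.142857
k=0 src: V=2.1429
k=1 load: inc=2.142857, refl=2.142857·-0.714286=-1.5306; V=0.000000+2.142857+-1.530612=0.6122
k=2 src: inc=-1.530612, refl=-1.530612·0.142857=-0.2187; V=2.142857+-1.530612+-0.218659=0.3936
k=3 load: inc=-0.218659, refl=-0.218659·-0.714286=0.1562; V=0.612245+-0.218659+0.156185=0.5498
k=4 src: inc=0.156185, refl=0.156185·0.142857=0.0223; V=0.393586+0.156185+0.022312=0.5721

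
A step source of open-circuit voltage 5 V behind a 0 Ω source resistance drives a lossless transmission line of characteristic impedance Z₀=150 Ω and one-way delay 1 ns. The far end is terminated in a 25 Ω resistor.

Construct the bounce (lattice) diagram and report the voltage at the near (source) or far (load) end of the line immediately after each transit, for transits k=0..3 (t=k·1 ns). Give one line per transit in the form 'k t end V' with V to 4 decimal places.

Γ_L=-0.714286, Γ_S=-1.000000; launch V₁=5·150/150=5.000000
k=0 src: V=5.0000
k=1 load: inc=5.000000, refl=5.000000·-0.714286=-3.5714; V=0.000000+5.000000+-3.571429=1.4286
k=2 src: inc=-3.571429, refl=-3.571429·-1.000000=3.5714; V=5.000000+-3.571429+3.571429=5.0000
k=3 load: inc=3.571429, refl=3.571429·-0.714286=-2.5510; V=1.428571+3.571429+-2.551020=2.4490

0 0 source 5.0000
1 1 load 1.4286
2 2 source 5.0000
3 3 load 2.4490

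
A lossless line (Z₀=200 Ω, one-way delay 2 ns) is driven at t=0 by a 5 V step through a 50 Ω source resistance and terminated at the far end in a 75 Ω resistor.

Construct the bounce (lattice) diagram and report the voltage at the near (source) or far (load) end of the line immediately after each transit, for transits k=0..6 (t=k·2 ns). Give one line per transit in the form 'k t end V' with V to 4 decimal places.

Γ_L=-0.454545, Γ_S=-0.600000; launch V₁=5·200/250=4.000000
k=0 src: V=4.0000
k=1 load: inc=4.000000, refl=4.000000·-0.454545=-1.8182; V=0.000000+4.000000+-1.818182=2.1818
k=2 src: inc=-1.818182, refl=-1.818182·-0.600000=1.0909; V=4.000000+-1.818182+1.090909=3.2727
k=3 load: inc=1.090909, refl=1.090909·-0.454545=-0.4959; V=2.181818+1.090909+-0.495868=2.7769
k=4 src: inc=-0.495868, refl=-0.495868·-0.600000=0.2975; V=3.272727+-0.495868+0.297521=3.0744
k=5 load: inc=0.297521, refl=0.297521·-0.454545=-0.1352; V=2.776860+0.297521+-0.135237=2.9391
k=6 src: inc=-0.135237, refl=-0.135237·-0.600000=0.0811; V=3.074380+-0.135237+0.081142=3.0203

0 0 source 4.0000
1 2 load 2.1818
2 4 source 3.2727
3 6 load 2.7769
4 8 source 3.0744
5 10 load 2.9391
6 12 source 3.0203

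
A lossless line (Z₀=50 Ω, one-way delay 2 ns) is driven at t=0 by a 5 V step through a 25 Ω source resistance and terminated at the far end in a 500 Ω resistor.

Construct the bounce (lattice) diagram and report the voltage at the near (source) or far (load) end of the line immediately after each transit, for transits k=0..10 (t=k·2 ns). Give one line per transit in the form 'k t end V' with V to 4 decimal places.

Γ_L=0.818182, Γ_S=-0.333333; launch V₁=5·50/75=3.333333
k=0 src: V=3.3333
k=1 load: inc=3.333333, refl=3.333333·0.818182=2.7273; V=0.000000+3.333333+2.727273=6.0606
k=2 src: inc=2.727273, refl=2.727273·-0.333333=-0.9091; V=3.333333+2.727273+-0.909091=5.1515
k=3 load: inc=-0.909091, refl=-0.909091·0.818182=-0.7438; V=6.060606+-0.909091+-0.743802=4.4077
k=4 src: inc=-0.743802, refl=-0.743802·-0.333333=0.2479; V=5.151515+-0.743802+0.247934=4.6556
k=5 load: inc=0.247934, refl=0.247934·0.818182=0.2029; V=4.407713+0.247934+0.202855=4.8585
k=6 src: inc=0.202855, refl=0.202855·-0.333333=-0.0676; V=4.655647+0.202855+-0.067618=4.7909
k=7 load: inc=-0.067618, refl=-0.067618·0.818182=-0.0553; V=4.858502+-0.067618+-0.055324=4.7356
k=8 src: inc=-0.055324, refl=-0.055324·-0.333333=0.0184; V=4.790884+-0.055324+0.018441=4.7540
k=9 load: inc=0.018441, refl=0.018441·0.818182=0.0151; V=4.735560+0.018441+0.015088=4.7691
k=10 src: inc=0.015088, refl=0.015088·-0.333333=-0.0050; V=4.754001+0.015088+-0.005029=4.7641

0 0 source 3.3333
1 2 load 6.0606
2 4 source 5.1515
3 6 load 4.4077
4 8 source 4.6556
5 10 load 4.8585
6 12 source 4.7909
7 14 load 4.7356
8 16 source 4.7540
9 18 load 4.7691
10 20 source 4.7641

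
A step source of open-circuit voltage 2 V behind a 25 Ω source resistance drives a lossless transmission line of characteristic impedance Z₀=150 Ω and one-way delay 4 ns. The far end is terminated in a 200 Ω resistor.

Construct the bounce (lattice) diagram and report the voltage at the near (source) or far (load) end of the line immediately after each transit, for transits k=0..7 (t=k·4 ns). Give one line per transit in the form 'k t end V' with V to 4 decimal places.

Γ_L=0.142857, Γ_S=-0.714286; launch V₁=2·150/175=1.714286
k=0 src: V=1.7143
k=1 load: inc=1.714286, refl=1.714286·0.142857=0.2449; V=0.000000+1.714286+0.244898=1.9592
k=2 src: inc=0.244898, refl=0.244898·-0.714286=-0.1749; V=1.714286+0.244898+-0.174927=1.7843
k=3 load: inc=-0.174927, refl=-0.174927·0.142857=-0.0250; V=1.959184+-0.174927+-0.024990=1.7593
k=4 src: inc=-0.024990, refl=-0.024990·-0.714286=0.0178; V=1.784257+-0.024990+0.017850=1.7771
k=5 load: inc=0.017850, refl=0.017850·0.142857=0.0025; V=1.759267+0.017850+0.002550=1.7797
k=6 src: inc=0.002550, refl=0.002550·-0.714286=-0.0018; V=1.777117+0.002550+-0.001821=1.7778
k=7 load: inc=-0.001821, refl=-0.001821·0.142857=-0.0003; V=1.779667+-0.001821+-0.000260=1.7776

0 0 source 1.7143
1 4 load 1.9592
2 8 source 1.7843
3 12 load 1.7593
4 16 source 1.7771
5 20 load 1.7797
6 24 source 1.7778
7 28 load 1.7776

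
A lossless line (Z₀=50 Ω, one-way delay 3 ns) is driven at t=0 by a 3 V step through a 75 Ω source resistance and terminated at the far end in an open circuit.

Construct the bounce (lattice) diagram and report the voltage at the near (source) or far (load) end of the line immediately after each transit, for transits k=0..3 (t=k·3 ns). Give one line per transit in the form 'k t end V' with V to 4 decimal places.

Γ_L=1.000000, Γ_S=0.200000; launch V₁=3·50/125=1.200000
k=0 src: V=1.2000
k=1 load: inc=1.200000, refl=1.200000·1.000000=1.2000; V=0.000000+1.200000+1.200000=2.4000
k=2 src: inc=1.200000, refl=1.200000·0.200000=0.2400; V=1.200000+1.200000+0.240000=2.6400
k=3 load: inc=0.240000, refl=0.240000·1.000000=0.2400; V=2.400000+0.240000+0.240000=2.8800

0 0 source 1.2000
1 3 load 2.4000
2 6 source 2.6400
3 9 load 2.8800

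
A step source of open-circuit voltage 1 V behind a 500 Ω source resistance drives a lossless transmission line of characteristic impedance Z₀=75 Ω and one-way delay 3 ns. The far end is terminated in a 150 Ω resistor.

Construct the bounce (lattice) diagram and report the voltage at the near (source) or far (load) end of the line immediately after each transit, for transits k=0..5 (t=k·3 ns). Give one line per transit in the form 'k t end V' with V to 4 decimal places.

Γ_L=0.333333, Γ_S=0.739130; launch V₁=1·75/575=0.130435
k=0 src: V=0.1304
k=1 load: inc=0.130435, refl=0.130435·0.333333=0.0435; V=0.000000+0.130435+0.043478=0.1739
k=2 src: inc=0.043478, refl=0.043478·0.739130=0.0321; V=0.130435+0.043478+0.032136=0.2060
k=3 load: inc=0.032136, refl=0.032136·0.333333=0.0107; V=0.173913+0.032136+0.010712=0.2168
k=4 src: inc=0.010712, refl=0.010712·0.739130=0.0079; V=0.206049+0.010712+0.007918=0.2247
k=5 load: inc=0.007918, refl=0.007918·0.333333=0.0026; V=0.216761+0.007918+0.002639=0.2273

0 0 source 0.1304
1 3 load 0.1739
2 6 source 0.2060
3 9 load 0.2168
4 12 source 0.2247
5 15 load 0.2273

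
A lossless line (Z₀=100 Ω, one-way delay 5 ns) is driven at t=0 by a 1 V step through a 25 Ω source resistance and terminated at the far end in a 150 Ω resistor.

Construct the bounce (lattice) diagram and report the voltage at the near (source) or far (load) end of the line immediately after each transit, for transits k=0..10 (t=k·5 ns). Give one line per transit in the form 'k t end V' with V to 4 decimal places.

0 0 source 0.8000
1 5 load 0.9600
2 10 source 0.8640
3 15 load 0.8448
4 20 source 0.8563
5 25 load 0.8586
6 30 source 0.8572
7 35 load 0.8570
8 40 source 0.8571
9 45 load 0.8572
10 50 source 0.8571

Γ_L=0.200000, Γ_S=-0.600000; launch V₁=1·100/125=0.800000
k=0 src: V=0.8000
k=1 load: inc=0.800000, refl=0.800000·0.200000=0.1600; V=0.000000+0.800000+0.160000=0.9600
k=2 src: inc=0.160000, refl=0.160000·-0.600000=-0.0960; V=0.800000+0.160000+-0.096000=0.8640
k=3 load: inc=-0.096000, refl=-0.096000·0.200000=-0.0192; V=0.960000+-0.096000+-0.019200=0.8448
k=4 src: inc=-0.019200, refl=-0.019200·-0.600000=0.0115; V=0.864000+-0.019200+0.011520=0.8563
k=5 load: inc=0.011520, refl=0.011520·0.200000=0.0023; V=0.844800+0.011520+0.002304=0.8586
k=6 src: inc=0.002304, refl=0.002304·-0.600000=-0.0014; V=0.856320+0.002304+-0.001382=0.8572
k=7 load: inc=-0.001382, refl=-0.001382·0.200000=-0.0003; V=0.858624+-0.001382+-0.000276=0.8570
k=8 src: inc=-0.000276, refl=-0.000276·-0.600000=0.0002; V=0.857242+-0.000276+0.000166=0.8571
k=9 load: inc=0.000166, refl=0.000166·0.200000=0.0000; V=0.856965+0.000166+0.000033=0.8572
k=10 src: inc=0.000033, refl=0.000033·-0.600000=-0.0000; V=0.857131+0.000033+-0.000020=0.8571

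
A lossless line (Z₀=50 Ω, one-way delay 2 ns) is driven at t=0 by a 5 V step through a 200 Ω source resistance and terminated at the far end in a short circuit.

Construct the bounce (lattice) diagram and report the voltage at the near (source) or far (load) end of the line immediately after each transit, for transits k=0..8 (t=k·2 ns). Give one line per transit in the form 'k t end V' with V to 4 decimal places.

Γ_L=-1.000000, Γ_S=0.600000; launch V₁=5·50/250=1.000000
k=0 src: V=1.0000
k=1 load: inc=1.000000, refl=1.000000·-1.000000=-1.0000; V=0.000000+1.000000+-1.000000=0.0000
k=2 src: inc=-1.000000, refl=-1.000000·0.600000=-0.6000; V=1.000000+-1.000000+-0.600000=-0.6000
k=3 load: inc=-0.600000, refl=-0.600000·-1.000000=0.6000; V=0.000000+-0.600000+0.600000=0.0000
k=4 src: inc=0.600000, refl=0.600000·0.600000=0.3600; V=-0.600000+0.600000+0.360000=0.3600
k=5 load: inc=0.360000, refl=0.360000·-1.000000=-0.3600; V=0.000000+0.360000+-0.360000=0.0000
k=6 src: inc=-0.360000, refl=-0.360000·0.600000=-0.2160; V=0.360000+-0.360000+-0.216000=-0.2160
k=7 load: inc=-0.216000, refl=-0.216000·-1.000000=0.2160; V=0.000000+-0.216000+0.216000=0.0000
k=8 src: inc=0.216000, refl=0.216000·0.600000=0.1296; V=-0.216000+0.216000+0.129600=0.1296

0 0 source 1.0000
1 2 load 0.0000
2 4 source -0.6000
3 6 load 0.0000
4 8 source 0.3600
5 10 load 0.0000
6 12 source -0.2160
7 14 load 0.0000
8 16 source 0.1296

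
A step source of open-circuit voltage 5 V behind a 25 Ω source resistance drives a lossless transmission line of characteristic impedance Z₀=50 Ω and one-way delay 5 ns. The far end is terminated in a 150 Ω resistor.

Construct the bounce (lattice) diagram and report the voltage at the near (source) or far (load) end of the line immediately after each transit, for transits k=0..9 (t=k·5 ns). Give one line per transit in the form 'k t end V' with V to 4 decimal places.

Γ_L=0.500000, Γ_S=-0.333333; launch V₁=5·50/75=3.333333
k=0 src: V=3.3333
k=1 load: inc=3.333333, refl=3.333333·0.500000=1.6667; V=0.000000+3.333333+1.666667=5.0000
k=2 src: inc=1.666667, refl=1.666667·-0.333333=-0.5556; V=3.333333+1.666667+-0.555556=4.4444
k=3 load: inc=-0.555556, refl=-0.555556·0.500000=-0.2778; V=5.000000+-0.555556+-0.277778=4.1667
k=4 src: inc=-0.277778, refl=-0.277778·-0.333333=0.0926; V=4.444444+-0.277778+0.092593=4.2593
k=5 load: inc=0.092593, refl=0.092593·0.500000=0.0463; V=4.166667+0.092593+0.046296=4.3056
k=6 src: inc=0.046296, refl=0.046296·-0.333333=-0.0154; V=4.259259+0.046296+-0.015432=4.2901
k=7 load: inc=-0.015432, refl=-0.015432·0.500000=-0.0077; V=4.305556+-0.015432+-0.007716=4.2824
k=8 src: inc=-0.007716, refl=-0.007716·-0.333333=0.0026; V=4.290123+-0.007716+0.002572=4.2850
k=9 load: inc=0.002572, refl=0.002572·0.500000=0.0013; V=4.282407+0.002572+0.001286=4.2863

0 0 source 3.3333
1 5 load 5.0000
2 10 source 4.4444
3 15 load 4.1667
4 20 source 4.2593
5 25 load 4.3056
6 30 source 4.2901
7 35 load 4.2824
8 40 source 4.2850
9 45 load 4.2863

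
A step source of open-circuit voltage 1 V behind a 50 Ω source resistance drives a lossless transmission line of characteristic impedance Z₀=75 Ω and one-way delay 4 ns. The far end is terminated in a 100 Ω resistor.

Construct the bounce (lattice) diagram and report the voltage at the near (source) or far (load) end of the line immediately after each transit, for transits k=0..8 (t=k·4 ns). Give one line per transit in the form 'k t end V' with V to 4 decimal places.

0 0 source 0.6000
1 4 load 0.6857
2 8 source 0.6686
3 12 load 0.6661
4 16 source 0.6666
5 20 load 0.6667
6 24 source 0.6667
7 28 load 0.6667
8 32 source 0.6667

Γ_L=0.142857, Γ_S=-0.200000; launch V₁=1·75/125=0.600000
k=0 src: V=0.6000
k=1 load: inc=0.600000, refl=0.600000·0.142857=0.0857; V=0.000000+0.600000+0.085714=0.6857
k=2 src: inc=0.085714, refl=0.085714·-0.200000=-0.0171; V=0.600000+0.085714+-0.017143=0.6686
k=3 load: inc=-0.017143, refl=-0.017143·0.142857=-0.0024; V=0.685714+-0.017143+-0.002449=0.6661
k=4 src: inc=-0.002449, refl=-0.002449·-0.200000=0.0005; V=0.668571+-0.002449+0.000490=0.6666
k=5 load: inc=0.000490, refl=0.000490·0.142857=0.0001; V=0.666122+0.000490+0.000070=0.6667
k=6 src: inc=0.000070, refl=0.000070·-0.200000=-0.0000; V=0.666612+0.000070+-0.000014=0.6667
k=7 load: inc=-0.000014, refl=-0.000014·0.142857=-0.0000; V=0.666682+-0.000014+-0.000002=0.6667
k=8 src: inc=-0.000002, refl=-0.000002·-0.200000=0.0000; V=0.666668+-0.000002+0.000000=0.6667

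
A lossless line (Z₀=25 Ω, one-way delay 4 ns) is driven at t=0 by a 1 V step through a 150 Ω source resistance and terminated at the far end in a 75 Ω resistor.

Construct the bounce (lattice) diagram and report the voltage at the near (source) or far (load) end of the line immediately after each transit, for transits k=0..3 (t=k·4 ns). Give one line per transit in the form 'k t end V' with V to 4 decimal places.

0 0 source 0.1429
1 4 load 0.2143
2 8 source 0.2653
3 12 load 0.2908

Γ_L=0.500000, Γ_S=0.714286; launch V₁=1·25/175=0.142857
k=0 src: V=0.1429
k=1 load: inc=0.142857, refl=0.142857·0.500000=0.0714; V=0.000000+0.142857+0.071429=0.2143
k=2 src: inc=0.071429, refl=0.071429·0.714286=0.0510; V=0.142857+0.071429+0.051020=0.2653
k=3 load: inc=0.051020, refl=0.051020·0.500000=0.0255; V=0.214286+0.051020+0.025510=0.2908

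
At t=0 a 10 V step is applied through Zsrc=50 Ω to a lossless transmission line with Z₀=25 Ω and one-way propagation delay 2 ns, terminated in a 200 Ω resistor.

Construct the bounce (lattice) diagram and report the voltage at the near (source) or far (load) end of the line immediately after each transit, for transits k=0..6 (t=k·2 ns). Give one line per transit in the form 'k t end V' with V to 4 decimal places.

0 0 source 3.3333
1 2 load 5.9259
2 4 source 6.7901
3 6 load 7.4623
4 8 source 7.6863
5 10 load 7.8606
6 12 source 7.9187

Γ_L=0.777778, Γ_S=0.333333; launch V₁=10·25/75=3.333333
k=0 src: V=3.3333
k=1 load: inc=3.333333, refl=3.333333·0.777778=2.5926; V=0.000000+3.333333+2.592593=5.9259
k=2 src: inc=2.592593, refl=2.592593·0.333333=0.8642; V=3.333333+2.592593+0.864198=6.7901
k=3 load: inc=0.864198, refl=0.864198·0.777778=0.6722; V=5.925926+0.864198+0.672154=7.4623
k=4 src: inc=0.672154, refl=0.672154·0.333333=0.2241; V=6.790123+0.672154+0.224051=7.6863
k=5 load: inc=0.224051, refl=0.224051·0.777778=0.1743; V=7.462277+0.224051+0.174262=7.8606
k=6 src: inc=0.174262, refl=0.174262·0.333333=0.0581; V=7.686328+0.174262+0.058087=7.9187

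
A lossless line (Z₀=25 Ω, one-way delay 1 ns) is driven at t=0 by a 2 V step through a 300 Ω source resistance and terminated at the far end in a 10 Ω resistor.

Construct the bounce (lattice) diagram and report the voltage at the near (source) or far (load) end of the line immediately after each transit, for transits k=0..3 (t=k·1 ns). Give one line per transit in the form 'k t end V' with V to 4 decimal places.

0 0 source 0.1538
1 1 load 0.0879
2 2 source 0.0321
3 3 load 0.0560

Γ_L=-0.428571, Γ_S=0.846154; launch V₁=2·25/325=0.153846
k=0 src: V=0.1538
k=1 load: inc=0.153846, refl=0.153846·-0.428571=-0.0659; V=0.000000+0.153846+-0.065934=0.0879
k=2 src: inc=-0.065934, refl=-0.065934·0.846154=-0.0558; V=0.153846+-0.065934+-0.055790=0.0321
k=3 load: inc=-0.055790, refl=-0.055790·-0.428571=0.0239; V=0.087912+-0.055790+0.023910=0.0560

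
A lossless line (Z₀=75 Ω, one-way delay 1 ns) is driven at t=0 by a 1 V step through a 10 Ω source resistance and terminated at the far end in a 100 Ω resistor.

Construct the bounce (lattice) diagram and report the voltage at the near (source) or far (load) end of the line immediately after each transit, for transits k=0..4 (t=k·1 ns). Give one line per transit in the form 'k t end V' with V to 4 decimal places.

Γ_L=0.142857, Γ_S=-0.764706; launch V₁=1·75/85=0.882353
k=0 src: V=0.8824
k=1 load: inc=0.882353, refl=0.882353·0.142857=0.1261; V=0.000000+0.882353+0.126050=1.0084
k=2 src: inc=0.126050, refl=0.126050·-0.764706=-0.0964; V=0.882353+0.126050+-0.096391=0.9120
k=3 load: inc=-0.096391, refl=-0.096391·0.142857=-0.0138; V=1.008403+-0.096391+-0.013770=0.8982
k=4 src: inc=-0.013770, refl=-0.013770·-0.764706=0.0105; V=0.912012+-0.013770+0.010530=0.9088

0 0 source 0.8824
1 1 load 1.0084
2 2 source 0.9120
3 3 load 0.8982
4 4 source 0.9088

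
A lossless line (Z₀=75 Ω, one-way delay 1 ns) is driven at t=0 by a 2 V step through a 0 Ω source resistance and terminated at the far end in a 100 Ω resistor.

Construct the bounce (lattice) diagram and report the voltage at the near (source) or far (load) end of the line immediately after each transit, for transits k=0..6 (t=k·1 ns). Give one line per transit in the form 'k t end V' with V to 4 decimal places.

Γ_L=0.142857, Γ_S=-1.000000; launch V₁=2·75/75=2.000000
k=0 src: V=2.0000
k=1 load: inc=2.000000, refl=2.000000·0.142857=0.2857; V=0.000000+2.000000+0.285714=2.2857
k=2 src: inc=0.285714, refl=0.285714·-1.000000=-0.2857; V=2.000000+0.285714+-0.285714=2.0000
k=3 load: inc=-0.285714, refl=-0.285714·0.142857=-0.0408; V=2.285714+-0.285714+-0.040816=1.9592
k=4 src: inc=-0.040816, refl=-0.040816·-1.000000=0.0408; V=2.000000+-0.040816+0.040816=2.0000
k=5 load: inc=0.040816, refl=0.040816·0.142857=0.0058; V=1.959184+0.040816+0.005831=2.0058
k=6 src: inc=0.005831, refl=0.005831·-1.000000=-0.0058; V=2.000000+0.005831+-0.005831=2.0000

0 0 source 2.0000
1 1 load 2.2857
2 2 source 2.0000
3 3 load 1.9592
4 4 source 2.0000
5 5 load 2.0058
6 6 source 2.0000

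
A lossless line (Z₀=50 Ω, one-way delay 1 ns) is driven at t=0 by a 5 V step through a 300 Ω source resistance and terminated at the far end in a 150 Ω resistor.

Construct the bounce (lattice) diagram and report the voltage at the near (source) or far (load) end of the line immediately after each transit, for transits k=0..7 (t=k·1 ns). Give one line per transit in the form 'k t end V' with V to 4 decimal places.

Γ_L=0.500000, Γ_S=0.714286; launch V₁=5·50/350=0.714286
k=0 src: V=0.7143
k=1 load: inc=0.714286, refl=0.714286·0.500000=0.3571; V=0.000000+0.714286+0.357143=1.0714
k=2 src: inc=0.357143, refl=0.357143·0.714286=0.2551; V=0.714286+0.357143+0.255102=1.3265
k=3 load: inc=0.255102, refl=0.255102·0.500000=0.1276; V=1.071429+0.255102+0.127551=1.4541
k=4 src: inc=0.127551, refl=0.127551·0.714286=0.0911; V=1.326531+0.127551+0.091108=1.5452
k=5 load: inc=0.091108, refl=0.091108·0.500000=0.0456; V=1.454082+0.091108+0.045554=1.5907
k=6 src: inc=0.045554, refl=0.045554·0.714286=0.0325; V=1.545190+0.045554+0.032539=1.6233
k=7 load: inc=0.032539, refl=0.032539·0.500000=0.0163; V=1.590743+0.032539+0.016269=1.6396

0 0 source 0.7143
1 1 load 1.0714
2 2 source 1.3265
3 3 load 1.4541
4 4 source 1.5452
5 5 load 1.5907
6 6 source 1.6233
7 7 load 1.6396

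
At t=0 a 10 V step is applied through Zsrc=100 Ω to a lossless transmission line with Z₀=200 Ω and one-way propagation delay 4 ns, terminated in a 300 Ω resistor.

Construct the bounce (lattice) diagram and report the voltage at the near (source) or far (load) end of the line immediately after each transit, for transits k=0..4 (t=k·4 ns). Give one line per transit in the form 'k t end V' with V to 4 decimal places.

Γ_L=0.200000, Γ_S=-0.333333; launch V₁=10·200/300=6.666667
k=0 src: V=6.6667
k=1 load: inc=6.666667, refl=6.666667·0.200000=1.3333; V=0.000000+6.666667+1.333333=8.0000
k=2 src: inc=1.333333, refl=1.333333·-0.333333=-0.4444; V=6.666667+1.333333+-0.444444=7.5556
k=3 load: inc=-0.444444, refl=-0.444444·0.200000=-0.0889; V=8.000000+-0.444444+-0.088889=7.4667
k=4 src: inc=-0.088889, refl=-0.088889·-0.333333=0.0296; V=7.555556+-0.088889+0.029630=7.4963

0 0 source 6.6667
1 4 load 8.0000
2 8 source 7.5556
3 12 load 7.4667
4 16 source 7.4963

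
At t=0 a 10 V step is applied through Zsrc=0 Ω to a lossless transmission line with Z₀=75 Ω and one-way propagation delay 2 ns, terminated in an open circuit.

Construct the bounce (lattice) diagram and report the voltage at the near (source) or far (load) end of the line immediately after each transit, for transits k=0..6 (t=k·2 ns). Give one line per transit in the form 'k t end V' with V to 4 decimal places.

Γ_L=1.000000, Γ_S=-1.000000; launch V₁=10·75/75=10.000000
k=0 src: V=10.0000
k=1 load: inc=10.000000, refl=10.000000·1.000000=10.0000; V=0.000000+10.000000+10.000000=20.0000
k=2 src: inc=10.000000, refl=10.000000·-1.000000=-10.0000; V=10.000000+10.000000+-10.000000=10.0000
k=3 load: inc=-10.000000, refl=-10.000000·1.000000=-10.0000; V=20.000000+-10.000000+-10.000000=0.0000
k=4 src: inc=-10.000000, refl=-10.000000·-1.000000=10.0000; V=10.000000+-10.000000+10.000000=10.0000
k=5 load: inc=10.000000, refl=10.000000·1.000000=10.0000; V=0.000000+10.000000+10.000000=20.0000
k=6 src: inc=10.000000, refl=10.000000·-1.000000=-10.0000; V=10.000000+10.000000+-10.000000=10.0000

0 0 source 10.0000
1 2 load 20.0000
2 4 source 10.0000
3 6 load 0.0000
4 8 source 10.0000
5 10 load 20.0000
6 12 source 10.0000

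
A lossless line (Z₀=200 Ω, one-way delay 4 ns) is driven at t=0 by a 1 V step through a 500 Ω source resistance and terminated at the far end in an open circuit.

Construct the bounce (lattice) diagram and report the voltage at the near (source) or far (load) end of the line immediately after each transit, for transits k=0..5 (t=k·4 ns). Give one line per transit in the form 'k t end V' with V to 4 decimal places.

0 0 source 0.2857
1 4 load 0.5714
2 8 source 0.6939
3 12 load 0.8163
4 16 source 0.8688
5 20 load 0.9213

Γ_L=1.000000, Γ_S=0.428571; launch V₁=1·200/700=0.285714
k=0 src: V=0.2857
k=1 load: inc=0.285714, refl=0.285714·1.000000=0.2857; V=0.000000+0.285714+0.285714=0.5714
k=2 src: inc=0.285714, refl=0.285714·0.428571=0.1224; V=0.285714+0.285714+0.122449=0.6939
k=3 load: inc=0.122449, refl=0.122449·1.000000=0.1224; V=0.571429+0.122449+0.122449=0.8163
k=4 src: inc=0.122449, refl=0.122449·0.428571=0.0525; V=0.693878+0.122449+0.052478=0.8688
k=5 load: inc=0.052478, refl=0.052478·1.000000=0.0525; V=0.816327+0.052478+0.052478=0.9213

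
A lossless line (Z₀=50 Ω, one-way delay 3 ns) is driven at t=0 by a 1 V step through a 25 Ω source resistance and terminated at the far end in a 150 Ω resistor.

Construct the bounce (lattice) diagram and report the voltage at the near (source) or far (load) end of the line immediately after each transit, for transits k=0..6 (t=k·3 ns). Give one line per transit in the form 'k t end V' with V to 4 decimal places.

Γ_L=0.500000, Γ_S=-0.333333; launch V₁=1·50/75=0.666667
k=0 src: V=0.6667
k=1 load: inc=0.666667, refl=0.666667·0.500000=0.3333; V=0.000000+0.666667+0.333333=1.0000
k=2 src: inc=0.333333, refl=0.333333·-0.333333=-0.1111; V=0.666667+0.333333+-0.111111=0.8889
k=3 load: inc=-0.111111, refl=-0.111111·0.500000=-0.0556; V=1.000000+-0.111111+-0.055556=0.8333
k=4 src: inc=-0.055556, refl=-0.055556·-0.333333=0.0185; V=0.888889+-0.055556+0.018519=0.8519
k=5 load: inc=0.018519, refl=0.018519·0.500000=0.0093; V=0.833333+0.018519+0.009259=0.8611
k=6 src: inc=0.009259, refl=0.009259·-0.333333=-0.0031; V=0.851852+0.009259+-0.003086=0.8580

0 0 source 0.6667
1 3 load 1.0000
2 6 source 0.8889
3 9 load 0.8333
4 12 source 0.8519
5 15 load 0.8611
6 18 source 0.8580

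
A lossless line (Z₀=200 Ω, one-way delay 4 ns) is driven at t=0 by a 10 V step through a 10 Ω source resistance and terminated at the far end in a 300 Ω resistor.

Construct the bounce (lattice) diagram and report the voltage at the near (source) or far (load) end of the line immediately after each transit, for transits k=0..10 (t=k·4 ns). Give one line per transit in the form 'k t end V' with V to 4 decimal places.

0 0 source 9.5238
1 4 load 11.4286
2 8 source 9.7052
3 12 load 9.3605
4 16 source 9.6724
5 20 load 9.7348
6 24 source 9.6783
7 28 load 9.6670
8 32 source 9.6773
9 36 load 9.6793
10 40 source 9.6774

Γ_L=0.200000, Γ_S=-0.904762; launch V₁=10·200/210=9.523810
k=0 src: V=9.5238
k=1 load: inc=9.523810, refl=9.523810·0.200000=1.9048; V=0.000000+9.523810+1.904762=11.4286
k=2 src: inc=1.904762, refl=1.904762·-0.904762=-1.7234; V=9.523810+1.904762+-1.723356=9.7052
k=3 load: inc=-1.723356, refl=-1.723356·0.200000=-0.3447; V=11.428571+-1.723356+-0.344671=9.3605
k=4 src: inc=-0.344671, refl=-0.344671·-0.904762=0.3118; V=9.705215+-0.344671+0.311845=9.6724
k=5 load: inc=0.311845, refl=0.311845·0.200000=0.0624; V=9.360544+0.311845+0.062369=9.7348
k=6 src: inc=0.062369, refl=0.062369·-0.904762=-0.0564; V=9.672390+0.062369+-0.056429=9.6783
k=7 load: inc=-0.056429, refl=-0.056429·0.200000=-0.0113; V=9.734759+-0.056429+-0.011286=9.6670
k=8 src: inc=-0.011286, refl=-0.011286·-0.904762=0.0102; V=9.678330+-0.011286+0.010211=9.6773
k=9 load: inc=0.010211, refl=0.010211·0.200000=0.0020; V=9.667044+0.010211+0.002042=9.6793
k=10 src: inc=0.002042, refl=0.002042·-0.904762=-0.0018; V=9.677255+0.002042+-0.001848=9.6774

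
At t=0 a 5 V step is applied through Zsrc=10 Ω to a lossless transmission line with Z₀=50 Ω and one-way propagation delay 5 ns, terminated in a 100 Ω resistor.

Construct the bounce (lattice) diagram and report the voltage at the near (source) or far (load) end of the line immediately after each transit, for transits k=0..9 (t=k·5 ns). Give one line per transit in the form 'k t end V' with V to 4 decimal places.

0 0 source 4.1667
1 5 load 5.5556
2 10 source 4.6296
3 15 load 4.3210
4 20 source 4.5267
5 25 load 4.5953
6 30 source 4.5496
7 35 load 4.5344
8 40 source 4.5445
9 45 load 4.5479

Γ_L=0.333333, Γ_S=-0.666667; launch V₁=5·50/60=4.166667
k=0 src: V=4.1667
k=1 load: inc=4.166667, refl=4.166667·0.333333=1.3889; V=0.000000+4.166667+1.388889=5.5556
k=2 src: inc=1.388889, refl=1.388889·-0.666667=-0.9259; V=4.166667+1.388889+-0.925926=4.6296
k=3 load: inc=-0.925926, refl=-0.925926·0.333333=-0.3086; V=5.555556+-0.925926+-0.308642=4.3210
k=4 src: inc=-0.308642, refl=-0.308642·-0.666667=0.2058; V=4.629630+-0.308642+0.205761=4.5267
k=5 load: inc=0.205761, refl=0.205761·0.333333=0.0686; V=4.320988+0.205761+0.068587=4.5953
k=6 src: inc=0.068587, refl=0.068587·-0.666667=-0.0457; V=4.526749+0.068587+-0.045725=4.5496
k=7 load: inc=-0.045725, refl=-0.045725·0.333333=-0.0152; V=4.595336+-0.045725+-0.015242=4.5344
k=8 src: inc=-0.015242, refl=-0.015242·-0.666667=0.0102; V=4.549611+-0.015242+0.010161=4.5445
k=9 load: inc=0.010161, refl=0.010161·0.333333=0.0034; V=4.534370+0.010161+0.003387=4.5479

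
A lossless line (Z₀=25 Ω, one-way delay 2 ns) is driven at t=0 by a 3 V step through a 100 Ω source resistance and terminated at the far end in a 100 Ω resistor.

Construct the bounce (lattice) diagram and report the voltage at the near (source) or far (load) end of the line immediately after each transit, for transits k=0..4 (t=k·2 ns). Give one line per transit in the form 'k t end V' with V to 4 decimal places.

Γ_L=0.600000, Γ_S=0.600000; launch V₁=3·25/125=0.600000
k=0 src: V=0.6000
k=1 load: inc=0.600000, refl=0.600000·0.600000=0.3600; V=0.000000+0.600000+0.360000=0.9600
k=2 src: inc=0.360000, refl=0.360000·0.600000=0.2160; V=0.600000+0.360000+0.216000=1.1760
k=3 load: inc=0.216000, refl=0.216000·0.600000=0.1296; V=0.960000+0.216000+0.129600=1.3056
k=4 src: inc=0.129600, refl=0.129600·0.600000=0.0778; V=1.176000+0.129600+0.077760=1.3834

0 0 source 0.6000
1 2 load 0.9600
2 4 source 1.1760
3 6 load 1.3056
4 8 source 1.3834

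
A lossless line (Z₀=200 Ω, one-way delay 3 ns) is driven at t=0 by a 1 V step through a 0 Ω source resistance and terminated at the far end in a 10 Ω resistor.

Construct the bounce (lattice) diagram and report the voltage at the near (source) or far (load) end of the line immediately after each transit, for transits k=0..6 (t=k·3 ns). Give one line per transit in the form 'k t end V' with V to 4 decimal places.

Γ_L=-0.904762, Γ_S=-1.000000; launch V₁=1·200/200=1.000000
k=0 src: V=1.0000
k=1 load: inc=1.000000, refl=1.000000·-0.904762=-0.9048; V=0.000000+1.000000+-0.904762=0.0952
k=2 src: inc=-0.904762, refl=-0.904762·-1.000000=0.9048; V=1.000000+-0.904762+0.904762=1.0000
k=3 load: inc=0.904762, refl=0.904762·-0.904762=-0.8186; V=0.095238+0.904762+-0.818594=0.1814
k=4 src: inc=-0.818594, refl=-0.818594·-1.000000=0.8186; V=1.000000+-0.818594+0.818594=1.0000
k=5 load: inc=0.818594, refl=0.818594·-0.904762=-0.7406; V=0.181406+0.818594+-0.740633=0.2594
k=6 src: inc=-0.740633, refl=-0.740633·-1.000000=0.7406; V=1.000000+-0.740633+0.740633=1.0000

0 0 source 1.0000
1 3 load 0.0952
2 6 source 1.0000
3 9 load 0.1814
4 12 source 1.0000
5 15 load 0.2594
6 18 source 1.0000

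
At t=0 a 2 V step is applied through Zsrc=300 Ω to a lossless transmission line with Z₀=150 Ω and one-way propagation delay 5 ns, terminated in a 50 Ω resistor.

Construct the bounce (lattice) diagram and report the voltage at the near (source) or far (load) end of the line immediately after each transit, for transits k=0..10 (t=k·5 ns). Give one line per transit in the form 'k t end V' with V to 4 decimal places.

Γ_L=-0.500000, Γ_S=0.333333; launch V₁=2·150/450=0.666667
k=0 src: V=0.6667
k=1 load: inc=0.666667, refl=0.666667·-0.500000=-0.3333; V=0.000000+0.666667+-0.333333=0.3333
k=2 src: inc=-0.333333, refl=-0.333333·0.333333=-0.1111; V=0.666667+-0.333333+-0.111111=0.2222
k=3 load: inc=-0.111111, refl=-0.111111·-0.500000=0.0556; V=0.333333+-0.111111+0.055556=0.2778
k=4 src: inc=0.055556, refl=0.055556·0.333333=0.0185; V=0.222222+0.055556+0.018519=0.2963
k=5 load: inc=0.018519, refl=0.018519·-0.500000=-0.0093; V=0.277778+0.018519+-0.009259=0.2870
k=6 src: inc=-0.009259, refl=-0.009259·0.333333=-0.0031; V=0.296296+-0.009259+-0.003086=0.2840
k=7 load: inc=-0.003086, refl=-0.003086·-0.500000=0.0015; V=0.287037+-0.003086+0.001543=0.2855
k=8 src: inc=0.001543, refl=0.001543·0.333333=0.0005; V=0.283951+0.001543+0.000514=0.2860
k=9 load: inc=0.000514, refl=0.000514·-0.500000=-0.0003; V=0.285494+0.000514+-0.000257=0.2858
k=10 src: inc=-0.000257, refl=-0.000257·0.333333=-0.0001; V=0.286008+-0.000257+-0.000086=0.2857

0 0 source 0.6667
1 5 load 0.3333
2 10 source 0.2222
3 15 load 0.2778
4 20 source 0.2963
5 25 load 0.2870
6 30 source 0.2840
7 35 load 0.2855
8 40 source 0.2860
9 45 load 0.2858
10 50 source 0.2857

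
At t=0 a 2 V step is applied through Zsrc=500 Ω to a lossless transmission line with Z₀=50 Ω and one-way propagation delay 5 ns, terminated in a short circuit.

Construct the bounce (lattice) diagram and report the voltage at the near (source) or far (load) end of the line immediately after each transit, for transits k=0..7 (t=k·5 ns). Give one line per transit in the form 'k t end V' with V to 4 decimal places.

Γ_L=-1.000000, Γ_S=0.818182; launch V₁=2·50/550=0.181818
k=0 src: V=0.1818
k=1 load: inc=0.181818, refl=0.181818·-1.000000=-0.1818; V=0.000000+0.181818+-0.181818=0.0000
k=2 src: inc=-0.181818, refl=-0.181818·0.818182=-0.1488; V=0.181818+-0.181818+-0.148760=-0.1488
k=3 load: inc=-0.148760, refl=-0.148760·-1.000000=0.1488; V=0.000000+-0.148760+0.148760=0.0000
k=4 src: inc=0.148760, refl=0.148760·0.818182=0.1217; V=-0.148760+0.148760+0.121713=0.1217
k=5 load: inc=0.121713, refl=0.121713·-1.000000=-0.1217; V=0.000000+0.121713+-0.121713=0.0000
k=6 src: inc=-0.121713, refl=-0.121713·0.818182=-0.0996; V=0.121713+-0.121713+-0.099583=-0.0996
k=7 load: inc=-0.099583, refl=-0.099583·-1.000000=0.0996; V=0.000000+-0.099583+0.099583=0.0000

0 0 source 0.1818
1 5 load 0.0000
2 10 source -0.1488
3 15 load 0.0000
4 20 source 0.1217
5 25 load 0.0000
6 30 source -0.0996
7 35 load 0.0000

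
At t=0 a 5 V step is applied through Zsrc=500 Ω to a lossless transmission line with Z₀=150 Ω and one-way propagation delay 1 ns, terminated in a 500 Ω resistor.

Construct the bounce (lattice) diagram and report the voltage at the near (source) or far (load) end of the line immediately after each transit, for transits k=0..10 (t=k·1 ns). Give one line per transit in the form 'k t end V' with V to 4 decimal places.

Γ_L=0.538462, Γ_S=0.538462; launch V₁=5·150/650=1.153846
k=0 src: V=1.1538
k=1 load: inc=1.153846, refl=1.153846·0.538462=0.6213; V=0.000000+1.153846+0.621302=1.7751
k=2 src: inc=0.621302, refl=0.621302·0.538462=0.3345; V=1.153846+0.621302+0.334547=2.1097
k=3 load: inc=0.334547, refl=0.334547·0.538462=0.1801; V=1.775148+0.334547+0.180141=2.2898
k=4 src: inc=0.180141, refl=0.180141·0.538462=0.0970; V=2.109695+0.180141+0.096999=2.3868
k=5 load: inc=0.096999, refl=0.096999·0.538462=0.0522; V=2.289836+0.096999+0.052230=2.4391
k=6 src: inc=0.052230, refl=0.052230·0.538462=0.0281; V=2.386835+0.052230+0.028124=2.4672
k=7 load: inc=0.028124, refl=0.028124·0.538462=0.0151; V=2.439065+0.028124+0.015144=2.4823
k=8 src: inc=0.015144, refl=0.015144·0.538462=0.0082; V=2.467189+0.015144+0.008154=2.4905
k=9 load: inc=0.008154, refl=0.008154·0.538462=0.0044; V=2.482332+0.008154+0.004391=2.4949
k=10 src: inc=0.004391, refl=0.004391·0.538462=0.0024; V=2.490487+0.004391+0.002364=2.4972

0 0 source 1.1538
1 1 load 1.7751
2 2 source 2.1097
3 3 load 2.2898
4 4 source 2.3868
5 5 load 2.4391
6 6 source 2.4672
7 7 load 2.4823
8 8 source 2.4905
9 9 load 2.4949
10 10 source 2.4972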